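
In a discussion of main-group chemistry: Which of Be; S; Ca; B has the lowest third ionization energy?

After 2 electrons have been removed, what remains? Be²⁺ is the bare [He] core; S²⁺ still has 4 valence electrons; Ca²⁺ is the bare [Ar] core; B²⁺ still has 1 valence electron.
Core electrons are held far more tightly than valence electrons, so Ca and Be top the IE_3 order.
Valence configurations: S²⁺ [Ne]3s²3p², B²⁺ [He]2s¹.
Tabulated IE_3 (kJ/mol): Be 14849, S 3357, Ca 4912, B 3660.
Putting it together, IE_3: S < B < Ca < Be.

S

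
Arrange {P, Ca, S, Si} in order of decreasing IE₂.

IE_2 is the cost of taking one more electron from the +1 cation: P⁺ still has 4 valence electrons; Ca⁺ still has 1 valence electron; S⁺ still has 5 valence electrons; Si⁺ still has 3 valence electrons.
All are still removing valence electrons, so compare the +1 ions as you would atoms: IE_2 generally rises across a period (higher Z_eff) and falls down a group (larger shell), subject to the usual subshell exceptions.
Valence configurations: P⁺ [Ne]3s²3p², Ca⁺ [Ar]4s¹, S⁺ [Ne]3s²3p³, Si⁺ [Ne]3s²3p¹.
The numbers (kJ/mol): P 1907, Ca 1145, S 2252, Si 1577.
So the second ionization energies run Ca < Si < P < S.

S, P, Si, Ca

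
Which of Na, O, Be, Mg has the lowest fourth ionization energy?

O

After 3 electrons have been removed, what remains? Na³⁺ is already 2 electrons into the core; O³⁺ still has 3 valence electrons; Be³⁺ is already 1 electron into the core; Mg³⁺ is already 1 electron into the core.
Pulling an electron out of a noble-gas core costs far more than removing a remaining valence electron, so Na, Mg and Be sit at the high end of IE_4.
The numbers (kJ/mol): Na 9543, O 7469, Be 21007, Mg 10543.
Hence IE_4: O < Na < Mg < Be.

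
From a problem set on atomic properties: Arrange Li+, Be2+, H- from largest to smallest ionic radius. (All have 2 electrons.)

H-, Li+, Be2+

All of these have 2 electrons, so size is governed by nuclear charge alone: the more protons, the stronger the pull on the same electron cloud, and the smaller the ion.
Nuclear charges: Be2+ (Z=4), Li+ (Z=3), H- (Z=1).
Largest to smallest: H- > Li+ > Be2+.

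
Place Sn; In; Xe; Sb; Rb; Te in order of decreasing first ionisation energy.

Xe, Te, Sb, Sn, In, Rb

Rb is in period 5, group 1; In is in period 5, group 13; Sn is in period 5, group 14; Sb is in period 5, group 15; Te is in period 5, group 16; Xe is in period 5, group 18.
IE₁ increases left→right with effective nuclear charge and decreases top→bottom as the valence shell moves farther out.
All lie in period 5, so first ionization energy increases left to right.
So from highest to lowest: Xe > Te > Sb > Sn > In > Rb.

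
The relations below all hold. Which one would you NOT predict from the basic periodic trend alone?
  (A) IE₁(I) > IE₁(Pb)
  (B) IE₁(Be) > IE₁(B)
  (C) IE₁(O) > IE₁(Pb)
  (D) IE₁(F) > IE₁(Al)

(B)

The general trend: first ionisation energy increases across a period and decreases down a group.
(A) I (period 5, group 17) vs Pb (period 6, group 14): the stated order agrees with the simple trend.
(B) Be (period 2, group 2) vs B (period 2, group 13): the stated order contradicts the simple trend.
(C) O (period 2, group 16) vs Pb (period 6, group 14): the stated order agrees with the simple trend.
(D) F (period 2, group 17) vs Al (period 3, group 13): the stated order agrees with the simple trend.
The exception is (B): removing B's lone 2p electron is easier than breaking Be's filled 2s².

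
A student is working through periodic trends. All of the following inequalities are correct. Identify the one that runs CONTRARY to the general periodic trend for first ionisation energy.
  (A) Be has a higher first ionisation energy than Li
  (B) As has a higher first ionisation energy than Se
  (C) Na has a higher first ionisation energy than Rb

(B)

The general trend: first ionisation energy increases across a period and decreases down a group.
(A) Be (period 2, group 2) vs Li (period 2, group 1): the stated order agrees with the simple trend.
(B) As (period 4, group 15) vs Se (period 4, group 16): the stated order contradicts the simple trend.
(C) Na (period 3, group 1) vs Rb (period 5, group 1): the stated order agrees with the simple trend.
The exception is (B): Se (4p⁴) ionizes more easily than half-filled As (4p³).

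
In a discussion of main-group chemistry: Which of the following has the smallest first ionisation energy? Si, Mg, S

First ionization energy rises across a period (greater Z_eff holds electrons more tightly) and falls down a group (valence electrons are farther from the nucleus).
All lie in period 3, so first ionization energy increases left to right.
The smallest first ionisation energy among these belongs to Mg.

Mg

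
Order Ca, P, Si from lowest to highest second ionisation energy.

Ca < Si < P

The second ionization energy removes an electron from the +1 ion. For each element: Ca⁺ still has 1 valence electron; P⁺ still has 4 valence electrons; Si⁺ still has 3 valence electrons.
All are still removing valence electrons, so compare the +1 ions as you would atoms: IE_2 generally rises across a period (higher Z_eff) and falls down a group (larger shell), subject to the usual subshell exceptions.
Valence configurations: Ca⁺ [Ar]4s¹, P⁺ [Ne]3s²3p², Si⁺ [Ne]3s²3p¹.
The numbers (kJ/mol): Ca 1145, P 1907, Si 1577.
So the second ionization energies run Ca < Si < P.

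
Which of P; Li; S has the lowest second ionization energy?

After 1 electron has been removed, what remains? P⁺ still has 4 valence electrons; Li⁺ is the bare [He] core; S⁺ still has 5 valence electrons.
Core electrons are held far more tightly than valence electrons, so Li tops the IE_2 order.
Valence configurations: P⁺ [Ne]3s²3p², S⁺ [Ne]3s²3p³.
Tabulated IE_2 (kJ/mol): P 1907, Li 7298, S 2252.
Hence IE_2: P < S < Li.

P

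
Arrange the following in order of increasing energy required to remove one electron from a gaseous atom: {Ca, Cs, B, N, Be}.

Cs < Ca < B < Be < N

Be is in period 2, group 2; B is in period 2, group 13; N is in period 2, group 15; Ca is in period 4, group 2; Cs is in period 6, group 1.
Across a period the outer electron is held more tightly (higher IE₁); down a group it sits in a higher shell, more shielded, and comes off more easily.
Here both period and group differ, so the two effects have to be weighed against each other.
Ca > Cs: both effects reinforce here, so Ca is clearly the higher of the two.
B > Ca: both effects reinforce here, so B is clearly the higher of the two.
Be > B: this pair runs against the simple trend — see the exception note.
N > Be: N lies to the right of Be in period 2, so the across-period effect alone puts N higher.
Note the exception: Be has a higher first ionization energy than B, contrary to the simple trend — removing B's lone 2p electron is easier than breaking Be's filled 2s².
Tabulated first ionization energy (kJ/mol): Be 900, B 801, N 1402, Ca 590, Cs 376.
So from lowest to highest: Cs < Ca < B < Be < N.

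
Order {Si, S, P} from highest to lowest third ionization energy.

S > Si > P

The third ionization energy removes an electron from the +2 ion. For each element: Si²⁺ still has 2 valence electrons; S²⁺ still has 4 valence electrons; P²⁺ still has 3 valence electrons.
All are still removing valence electrons, so compare the +2 ions as you would atoms: IE_3 generally rises across a period (higher Z_eff) and falls down a group (larger shell), subject to the usual subshell exceptions.
Valence configurations: Si²⁺ [Ne]3s², S²⁺ [Ne]3s²3p², P²⁺ [Ne]3s²3p¹.
P²⁺ loses a lone 3p electron whereas Si²⁺ must break into a filled 3s² pair, so IE_3(Si) > IE_3(P) even though P has the higher nuclear charge.
Tabulated IE_3 (kJ/mol): Si 3232, S 3357, P 2914.
Overall IE_3 order: P < Si < S.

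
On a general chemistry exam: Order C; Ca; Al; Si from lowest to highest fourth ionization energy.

Si, C, Ca, Al

Consider each +3 ion: C³⁺ still has 1 valence electron; Ca³⁺ is already 1 electron into the core; Al³⁺ is the bare [Ne] core; Si³⁺ still has 1 valence electron.
Core electrons are held far more tightly than valence electrons, so Ca and Al top the IE_4 order.
Valence configurations: C³⁺ [He]2s¹, Si³⁺ [Ne]3s¹.
Tabulated IE_4 (kJ/mol): C 6223, Ca 6491, Al 11577, Si 4356.
Overall IE_4 order: Si < C < Ca < Al.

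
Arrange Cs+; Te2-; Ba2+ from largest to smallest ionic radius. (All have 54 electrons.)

Te2- > Cs+ > Ba2+

All of these have 54 electrons, so size is governed by nuclear charge alone: the more protons, the stronger the pull on the same electron cloud, and the smaller the ion.
Nuclear charges: Ba2+ (Z=56), Cs+ (Z=55), Te2- (Z=52).
Largest to smallest: Te2- > Cs+ > Ba2+.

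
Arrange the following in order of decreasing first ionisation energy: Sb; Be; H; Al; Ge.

H is in period 1, group 1; Be is in period 2, group 2; Al is in period 3, group 13; Ge is in period 4, group 14; Sb is in period 5, group 15.
Across a period the outer electron is held more tightly (higher IE₁); down a group it sits in a higher shell, more shielded, and comes off more easily.
A diagonal step moves right (one effect) and down (the opposite effect) at once.
Ge > Al: period and group pull opposite ways; the across-period shift dominates (762 vs 578 kJ/mol).
Sb > Ge: period and group pull opposite ways; the across-period shift dominates (831 vs 762 kJ/mol).
Be > Sb: period and group pull opposite ways; the down-group shift dominates (900 vs 831 kJ/mol).
H > Be: the two effects oppose for this pair; the down-group effect wins (1312 vs 900 kJ/mol).
Approximate values (kJ/mol): H 1312, Be 900, Al 578, Ge 762, Sb 831.
So from highest to lowest: H > Be > Sb > Ge > Al.

H > Be > Sb > Ge > Al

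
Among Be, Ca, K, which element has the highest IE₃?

Be

IE_3 is the cost of taking one more electron from the +2 cation: Be²⁺ is the bare [He] core; Ca²⁺ is the bare [Ar] core; K²⁺ is already 1 electron into the core.
All of these are removing an electron from a noble-gas core or deeper; the smaller core (lower principal quantum number) is held far more tightly, and within a period the higher nuclear charge binds the same core more tightly.
The numbers (kJ/mol): Be 14849, Ca 4912, K 4420.
So the third ionization energies run K < Ca < Be.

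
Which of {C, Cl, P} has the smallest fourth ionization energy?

P

IE_4 is the cost of taking one more electron from the +3 cation: C³⁺ still has 1 valence electron; Cl³⁺ still has 4 valence electrons; P³⁺ still has 2 valence electrons.
All are still removing valence electrons, so compare the +3 ions as you would atoms: IE_4 generally rises across a period (higher Z_eff) and falls down a group (larger shell), subject to the usual subshell exceptions.
Valence configurations: C³⁺ [He]2s¹, Cl³⁺ [Ne]3s²3p², P³⁺ [Ne]3s².
The numbers (kJ/mol): C 6223, Cl 5159, P 4964.
Putting it together, IE_4: P < Cl < C.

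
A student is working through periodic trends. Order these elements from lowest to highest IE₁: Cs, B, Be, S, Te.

Be is in period 2, group 2; B is in period 2, group 13; S is in period 3, group 16; Te is in period 5, group 16; Cs is in period 6, group 1.
IE₁ increases left→right with effective nuclear charge and decreases top→bottom as the valence shell moves farther out.
Here both period and group differ, so the two effects have to be weighed against each other.
B > Cs: both effects reinforce here, so B is clearly the higher of the two.
Te > B: the two effects oppose for this pair; the across-period effect wins (869 vs 801 kJ/mol).
Be > Te: the two effects oppose for this pair; the down-group effect wins (900 vs 869 kJ/mol).
S > Be: the two effects oppose for this pair; the across-period effect wins (1000 vs 900 kJ/mol).
Note the exception: Be has a higher first ionization energy than B, contrary to the simple trend — removing B's lone 2p electron is easier than breaking Be's filled 2s².
For reference (kJ/mol): Be 900, B 801, S 1000, Te 869, Cs 376.
So from lowest to highest: Cs < B < Te < Be < S.

Cs < B < Te < Be < S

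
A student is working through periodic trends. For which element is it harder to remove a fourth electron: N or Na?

Na

IE_4 is the cost of taking one more electron from the +3 cation: N³⁺ still has 2 valence electrons; Na³⁺ is already 2 electrons into the core.
Breaking into a closed-shell core is much more expensive than removing a leftover valence electron — Na has the largest IE_4 here.
Approximate IE_4 values (kJ/mol): N 7475, Na 9543.
So the fourth ionization energies run N < Na.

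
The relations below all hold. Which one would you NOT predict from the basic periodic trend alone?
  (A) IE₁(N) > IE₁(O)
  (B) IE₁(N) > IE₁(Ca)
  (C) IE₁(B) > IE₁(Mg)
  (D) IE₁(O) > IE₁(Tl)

(A)

The general trend: IE₁ increases across a period and decreases down a group.
(A) N (period 2, group 15) vs O (period 2, group 16): the stated order contradicts the simple trend.
(B) N (period 2, group 15) vs Ca (period 4, group 2): the stated order agrees with the simple trend.
(C) B (period 2, group 13) vs Mg (period 3, group 2): the stated order agrees with the simple trend.
(D) O (period 2, group 16) vs Tl (period 6, group 13): the stated order agrees with the simple trend.
The exception is (A): pairing an electron in O's 2p⁴ costs repulsion energy, so O ionizes more easily than half-filled N (2p³).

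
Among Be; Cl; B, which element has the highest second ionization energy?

B

Consider each +1 ion: Be⁺ still has 1 valence electron; Cl⁺ still has 6 valence electrons; B⁺ still has 2 valence electrons.
All are still removing valence electrons, so compare the +1 ions as you would atoms: IE_2 generally rises across a period (higher Z_eff) and falls down a group (larger shell), subject to the usual subshell exceptions.
Valence configurations: Be⁺ [He]2s¹, Cl⁺ [Ne]3s²3p⁴, B⁺ [He]2s².
Approximate IE_2 values (kJ/mol): Be 1757, Cl 2298, B 2427.
Putting it together, IE_2: Be < Cl < B.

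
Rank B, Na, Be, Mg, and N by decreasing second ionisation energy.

Na > N > B > Be > Mg

The second ionization energy removes an electron from the +1 ion. For each element: B⁺ still has 2 valence electrons; Na⁺ is the bare [Ne] core; Be⁺ still has 1 valence electron; Mg⁺ still has 1 valence electron; N⁺ still has 4 valence electrons.
Pulling an electron out of a noble-gas core costs far more than removing a remaining valence electron, so Na sits at the high end of IE_2.
Valence configurations: B⁺ [He]2s², Be⁺ [He]2s¹, Mg⁺ [Ne]3s¹, N⁺ [He]2s²2p².
Approximate IE_2 values (kJ/mol): B 2427, Na 4562, Be 1757, Mg 1451, N 2856.
Overall IE_2 order: Mg < Be < B < N < Na.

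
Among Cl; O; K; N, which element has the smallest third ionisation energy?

Consider each +2 ion: Cl²⁺ still has 5 valence electrons; O²⁺ still has 4 valence electrons; K²⁺ is already 1 electron into the core; N²⁺ still has 3 valence electrons.
Usually core removal costs more than valence removal, but here the competition is close: a tightly held n=2 valence electron can cost more to remove than an n=3 core electron, so the actual values have to decide it.
Valence configurations: Cl²⁺ [Ne]3s²3p³, O²⁺ [He]2s²2p², N²⁺ [He]2s²2p¹.
Approximate IE_3 values (kJ/mol): Cl 3822, O 5300, K 4420, N 4578.
Hence IE_3: Cl < K < N < O.

Cl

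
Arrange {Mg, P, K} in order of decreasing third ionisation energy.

Consider each +2 ion: Mg²⁺ is the bare [Ne] core; P²⁺ still has 3 valence electrons; K²⁺ is already 1 electron into the core.
Breaking into a closed-shell core is much more expensive than removing a leftover valence electron — K and Mg have the largest IE_3 here.
Approximate IE_3 values (kJ/mol): Mg 7733, P 2914, K 4420.
Putting it together, IE_3: P < K < Mg.

Mg, K, P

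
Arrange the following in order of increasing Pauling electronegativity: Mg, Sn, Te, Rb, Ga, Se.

Rb < Mg < Ga < Sn < Te < Se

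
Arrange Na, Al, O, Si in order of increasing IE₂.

Si < Al < O < Na

After 1 electron has been removed, what remains? Na⁺ is the bare [Ne] core; Al⁺ still has 2 valence electrons; O⁺ still has 5 valence electrons; Si⁺ still has 3 valence electrons.
Pulling an electron out of a noble-gas core costs far more than removing a remaining valence electron, so Na sits at the high end of IE_2.
Valence configurations: Al⁺ [Ne]3s², O⁺ [He]2s²2p³, Si⁺ [Ne]3s²3p¹.
Si⁺ loses a lone 3p electron whereas Al⁺ must break into a filled 3s² pair, so IE_2(Al) > IE_2(Si) even though Si has the higher nuclear charge.
The numbers (kJ/mol): Na 4562, Al 1817, O 3388, Si 1577.
So the second ionization energies run Si < Al < O < Na.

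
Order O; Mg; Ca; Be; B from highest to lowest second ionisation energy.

O, B, Be, Mg, Ca

The second ionization energy removes an electron from the +1 ion. For each element: O⁺ still has 5 valence electrons; Mg⁺ still has 1 valence electron; Ca⁺ still has 1 valence electron; Be⁺ still has 1 valence electron; B⁺ still has 2 valence electrons.
All are still removing valence electrons, so compare the +1 ions as you would atoms: IE_2 generally rises across a period (higher Z_eff) and falls down a group (larger shell), subject to the usual subshell exceptions.
Valence configurations: O⁺ [He]2s²2p³, Mg⁺ [Ne]3s¹, Ca⁺ [Ar]4s¹, Be⁺ [He]2s¹, B⁺ [He]2s².
The numbers (kJ/mol): O 3388, Mg 1451, Ca 1145, Be 1757, B 2427.
Overall IE_2 order: Ca < Mg < Be < B < O.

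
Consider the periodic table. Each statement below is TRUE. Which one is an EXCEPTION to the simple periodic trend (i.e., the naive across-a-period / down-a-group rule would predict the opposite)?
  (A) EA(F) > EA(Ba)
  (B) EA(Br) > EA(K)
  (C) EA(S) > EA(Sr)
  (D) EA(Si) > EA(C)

(D)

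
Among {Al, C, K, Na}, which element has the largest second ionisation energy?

Consider each +1 ion: Al⁺ still has 2 valence electrons; C⁺ still has 3 valence electrons; K⁺ is the bare [Ar] core; Na⁺ is the bare [Ne] core.
Core electrons are held far more tightly than valence electrons, so K and Na top the IE_2 order.
Valence configurations: Al⁺ [Ne]3s², C⁺ [He]2s²2p¹.
The numbers (kJ/mol): Al 1817, C 2353, K 3052, Na 4562.
Overall IE_2 order: Al < C < K < Na.

Na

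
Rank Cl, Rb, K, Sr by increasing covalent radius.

Cl < Sr < K < Rb

Atomic radius shrinks across a period as nuclear charge pulls the same shell inward, and grows down a group as new shells are added.
Neither a single period nor a single group — weigh both effects.
Sr > Cl: relative to Cl, both the across-period and down-group shifts push Sr's atomic radius up.
K > Sr: the two effects oppose for this pair; the across-period effect wins (196 vs 185 pm).
Rb > K: they share group 1; the group trend gives Rb the larger value.
Approximate values (pm): Cl 99, K 196, Rb 210, Sr 185.
So from smallest to largest: Cl < Sr < K < Rb.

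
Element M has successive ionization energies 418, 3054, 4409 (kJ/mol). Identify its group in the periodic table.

Group 1

Look for the largest jump between consecutive ionization energies: IE2/IE1 ≈ 7.3, far larger than any earlier ratio.
That jump marks the point where a core electron is being removed. So the atom has 1 valence electron.
A main-group element with 1 valence electron is in group 1.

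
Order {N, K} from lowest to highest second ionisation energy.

N < K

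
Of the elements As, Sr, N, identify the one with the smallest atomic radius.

N

Moving right in a period, electrons are added to the same shell under a stronger nuclear pull, so atoms get smaller; moving down, a new shell is opened and atoms get larger.
Here both period and group differ, so the two effects have to be weighed against each other.
As > N: As sits below N in group 15, so the down-group effect alone puts As larger.
Sr > As: both effects reinforce here, so Sr is clearly the larger of the two.
Approximate values (pm): N 71, As 121, Sr 185.
The smallest atomic radius among these belongs to N.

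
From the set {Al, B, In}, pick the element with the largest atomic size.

B is in period 2, group 13; Al is in period 3, group 13; In is in period 5, group 13.
Moving right in a period, electrons are added to the same shell under a stronger nuclear pull, so atoms get smaller; moving down, a new shell is opened and atoms get larger.
All are in group 13, so atomic radius increases down the group.
The largest atomic size among these belongs to In.

In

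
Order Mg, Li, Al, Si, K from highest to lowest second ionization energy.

The second ionization energy removes an electron from the +1 ion. For each element: Mg⁺ still has 1 valence electron; Li⁺ is the bare [He] core; Al⁺ still has 2 valence electrons; Si⁺ still has 3 valence electrons; K⁺ is the bare [Ar] core.
Breaking into a closed-shell core is much more expensive than removing a leftover valence electron — K and Li have the largest IE_2 here.
Valence configurations: Mg⁺ [Ne]3s¹, Al⁺ [Ne]3s², Si⁺ [Ne]3s²3p¹.
Si⁺ loses a lone 3p electron whereas Al⁺ must break into a filled 3s² pair, so IE_2(Al) > IE_2(Si) even though Si has the higher nuclear charge.
Tabulated IE_2 (kJ/mol): Mg 1451, Li 7298, Al 1817, Si 1577, K 3052.
So the second ionization energies run Mg < Si < Al < K < Li.

Li, K, Al, Si, Mg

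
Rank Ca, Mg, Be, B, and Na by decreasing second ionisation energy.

Na > B > Be > Mg > Ca

IE_2 is the cost of taking one more electron from the +1 cation: Ca⁺ still has 1 valence electron; Mg⁺ still has 1 valence electron; Be⁺ still has 1 valence electron; B⁺ still has 2 valence electrons; Na⁺ is the bare [Ne] core.
Core electrons are held far more tightly than valence electrons, so Na tops the IE_2 order.
Valence configurations: Ca⁺ [Ar]4s¹, Mg⁺ [Ne]3s¹, Be⁺ [He]2s¹, B⁺ [He]2s².
Tabulated IE_2 (kJ/mol): Ca 1145, Mg 1451, Be 1757, B 2427, Na 4562.
Overall IE_2 order: Ca < Mg < Be < B < Na.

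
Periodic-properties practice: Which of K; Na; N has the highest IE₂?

Na

After 1 electron has been removed, what remains? K⁺ is the bare [Ar] core; Na⁺ is the bare [Ne] core; N⁺ still has 4 valence electrons.
Breaking into a closed-shell core is much more expensive than removing a leftover valence electron — K and Na have the largest IE_2 here.
The numbers (kJ/mol): K 3052, Na 4562, N 2856.
Overall IE_2 order: N < K < Na.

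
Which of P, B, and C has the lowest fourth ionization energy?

P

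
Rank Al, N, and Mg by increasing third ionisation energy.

Consider each +2 ion: Al²⁺ still has 1 valence electron; N²⁺ still has 3 valence electrons; Mg²⁺ is the bare [Ne] core.
Core electrons are held far more tightly than valence electrons, so Mg tops the IE_3 order.
Valence configurations: Al²⁺ [Ne]3s¹, N²⁺ [He]2s²2p¹.
Approximate IE_3 values (kJ/mol): Al 2745, N 4578, Mg 7733.
So the third ionization energies run Al < N < Mg.

Al < N < Mg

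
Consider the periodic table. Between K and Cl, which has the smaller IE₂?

Consider each +1 ion: K⁺ is the bare [Ar] core; Cl⁺ still has 6 valence electrons.
Pulling an electron out of a noble-gas core costs far more than removing a remaining valence electron, so K sits at the high end of IE_2.
Tabulated IE_2 (kJ/mol): K 3052, Cl 2298.
Hence IE_2: Cl < K.

Cl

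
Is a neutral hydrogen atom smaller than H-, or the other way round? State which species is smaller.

H

Forming H- adds 1 electron to H. More electron–electron repulsion in the same shell, with unchanged nuclear charge, lets the cloud expand.
An anion is larger than its parent atom: H- > H.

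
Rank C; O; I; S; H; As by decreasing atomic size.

I > As > S > C > O > H

H is in period 1, group 1; C is in period 2, group 14; O is in period 2, group 16; S is in period 3, group 16; As is in period 4, group 15; I is in period 5, group 17.
Moving right in a period, electrons are added to the same shell under a stronger nuclear pull, so atoms get smaller; moving down, a new shell is opened and atoms get larger.
Neither a single period nor a single group — weigh both effects.
O > H: the two effects oppose for this pair; the down-group effect wins (63 vs 32 pm).
C > O: both are in period 2; the period trend gives C the larger value.
S > C: the two effects oppose for this pair; the down-group effect wins (103 vs 75 pm).
As > S: relative to S, both the across-period and down-group shifts push As's atomic radius up.
I > As: the two effects oppose for this pair; the down-group effect wins (133 vs 121 pm).
Tabulated atomic radius (pm): H 32, C 75, O 63, S 103, As 121, I 133.
So from largest to smallest: I > As > S > C > O > H.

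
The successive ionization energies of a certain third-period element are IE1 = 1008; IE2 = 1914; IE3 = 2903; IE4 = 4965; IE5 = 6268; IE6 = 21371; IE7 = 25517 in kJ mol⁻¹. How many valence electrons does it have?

5

Look for the largest jump between consecutive ionization energies: IE6/IE5 ≈ 3.4, far larger than any earlier ratio.
That jump marks the point where a core electron is being removed. So the atom has 5 valence electrons.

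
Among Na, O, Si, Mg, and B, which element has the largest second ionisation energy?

The second ionization energy removes an electron from the +1 ion. For each element: Na⁺ is the bare [Ne] core; O⁺ still has 5 valence electrons; Si⁺ still has 3 valence electrons; Mg⁺ still has 1 valence electron; B⁺ still has 2 valence electrons.
Pulling an electron out of a noble-gas core costs far more than removing a remaining valence electron, so Na sits at the high end of IE_2.
Valence configurations: O⁺ [He]2s²2p³, Si⁺ [Ne]3s²3p¹, Mg⁺ [Ne]3s¹, B⁺ [He]2s².
Approximate IE_2 values (kJ/mol): Na 4562, O 3388, Si 1577, Mg 1451, B 2427.
Putting it together, IE_2: Mg < Si < B < O < Na.

Na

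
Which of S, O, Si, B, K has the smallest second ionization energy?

Si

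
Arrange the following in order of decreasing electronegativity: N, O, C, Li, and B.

Li is in period 2, group 1; B is in period 2, group 13; C is in period 2, group 14; N is in period 2, group 15; O is in period 2, group 16.
Electronegativity increases across a period and decreases down a group, tracking effective nuclear charge and atomic size.
All lie in period 2, so electronegativity increases left to right.
So from highest to lowest: O > N > C > B > Li.

O, N, C, B, Li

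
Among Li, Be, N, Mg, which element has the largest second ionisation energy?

After 1 electron has been removed, what remains? Li⁺ is the bare [He] core; Be⁺ still has 1 valence electron; N⁺ still has 4 valence electrons; Mg⁺ still has 1 valence electron.
Pulling an electron out of a noble-gas core costs far more than removing a remaining valence electron, so Li sits at the high end of IE_2.
Valence configurations: Be⁺ [He]2s¹, N⁺ [He]2s²2p², Mg⁺ [Ne]3s¹.
Tabulated IE_2 (kJ/mol): Li 7298, Be 1757, N 2856, Mg 1451.
Putting it together, IE_2: Mg < Be < N < Li.

Li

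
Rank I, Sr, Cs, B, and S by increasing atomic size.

B is in period 2, group 13; S is in period 3, group 16; Sr is in period 5, group 2; I is in period 5, group 17; Cs is in period 6, group 1.
Across a period the added protons contract the valence shell; down a group each new principal shell makes the atom larger.
Here both period and group differ, so the two effects have to be weighed against each other.
S > B: the two effects oppose for this pair; the down-group effect wins (103 vs 85 pm).
I > S: the two effects oppose for this pair; the down-group effect wins (133 vs 103 pm).
Sr > I: Sr lies to the left of I in period 5, so the across-period effect alone puts Sr larger.
Cs > Sr: relative to Sr, both the across-period and down-group shifts push Cs's atomic radius up.
Approximate values (pm): B 85, S 103, Sr 185, I 133, Cs 232.
So from smallest to largest: B < S < I < Sr < Cs.

B, S, I, Sr, Cs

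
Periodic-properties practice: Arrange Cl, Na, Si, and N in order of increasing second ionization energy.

Si < Cl < N < Na

Consider each +1 ion: Cl⁺ still has 6 valence electrons; Na⁺ is the bare [Ne] core; Si⁺ still has 3 valence electrons; N⁺ still has 4 valence electrons.
Breaking into a closed-shell core is much more expensive than removing a leftover valence electron — Na has the largest IE_2 here.
Valence configurations: Cl⁺ [Ne]3s²3p⁴, Si⁺ [Ne]3s²3p¹, N⁺ [He]2s²2p².
The numbers (kJ/mol): Cl 2298, Na 4562, Si 1577, N 2856.
Overall IE_2 order: Si < Cl < N < Na.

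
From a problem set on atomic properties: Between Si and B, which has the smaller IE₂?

The second ionization energy removes an electron from the +1 ion. For each element: Si⁺ still has 3 valence electrons; B⁺ still has 2 valence electrons.
All are still removing valence electrons, so compare the +1 ions as you would atoms: IE_2 generally rises across a period (higher Z_eff) and falls down a group (larger shell), subject to the usual subshell exceptions.
Valence configurations: Si⁺ [Ne]3s²3p¹, B⁺ [He]2s².
Approximate IE_2 values (kJ/mol): Si 1577, B 2427.
So the second ionization energies run Si < B.

Si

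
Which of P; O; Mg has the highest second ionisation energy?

After 1 electron has been removed, what remains? P⁺ still has 4 valence electrons; O⁺ still has 5 valence electrons; Mg⁺ still has 1 valence electron.
All are still removing valence electrons, so compare the +1 ions as you would atoms: IE_2 generally rises across a period (higher Z_eff) and falls down a group (larger shell), subject to the usual subshell exceptions.
Valence configurations: P⁺ [Ne]3s²3p², O⁺ [He]2s²2p³, Mg⁺ [Ne]3s¹.
The numbers (kJ/mol): P 1907, O 3388, Mg 1451.
Hence IE_2: Mg < P < O.

O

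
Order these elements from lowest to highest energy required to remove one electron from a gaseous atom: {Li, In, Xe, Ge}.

IE₁ increases left→right with effective nuclear charge and decreases top→bottom as the valence shell moves farther out.
Here both period and group differ, so the two effects have to be weighed against each other.
In > Li: period and group pull opposite ways; the across-period shift dominates (558 vs 520 kJ/mol).
Ge > In: both effects reinforce here, so Ge is clearly the higher of the two.
Xe > Ge: period and group pull opposite ways; the across-period shift dominates (1170 vs 762 kJ/mol).
Tabulated first ionization energy (kJ/mol): Li 520, Ge 762, In 558, Xe 1170.
So from lowest to highest: Li < In < Ge < Xe.

Li, In, Ge, Xe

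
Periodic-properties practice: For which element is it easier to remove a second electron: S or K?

After 1 electron has been removed, what remains? S⁺ still has 5 valence electrons; K⁺ is the bare [Ar] core.
Breaking into a closed-shell core is much more expensive than removing a leftover valence electron — K has the largest IE_2 here.
The numbers (kJ/mol): S 2252, K 3052.
Hence IE_2: S < K.

S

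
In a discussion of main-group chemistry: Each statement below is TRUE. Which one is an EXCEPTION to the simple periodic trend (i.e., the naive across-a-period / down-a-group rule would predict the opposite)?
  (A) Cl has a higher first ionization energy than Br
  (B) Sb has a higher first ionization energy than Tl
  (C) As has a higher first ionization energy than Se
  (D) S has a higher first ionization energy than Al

The general trend: first ionization energy increases across a period and decreases down a group.
(A) Cl (period 3, group 17) vs Br (period 4, group 17): the stated order agrees with the simple trend.
(B) Sb (period 5, group 15) vs Tl (period 6, group 13): the stated order agrees with the simple trend.
(C) As (period 4, group 15) vs Se (period 4, group 16): the stated order contradicts the simple trend.
(D) S (period 3, group 16) vs Al (period 3, group 13): the stated order agrees with the simple trend.
The exception is (C): Se (4p⁴) ionizes more easily than half-filled As (4p³).

(C)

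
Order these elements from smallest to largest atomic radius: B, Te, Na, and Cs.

B is in period 2, group 13; Na is in period 3, group 1; Te is in period 5, group 16; Cs is in period 6, group 1.
Radius decreases left→right (rising Z_eff, same n) and increases top→bottom (higher n).
Here both period and group differ, so the two effects have to be weighed against each other.
Te > B: period and group pull opposite ways; the down-group shift dominates (136 vs 85 pm).
Na > Te: the two effects oppose for this pair; the across-period effect wins (155 vs 136 pm).
Cs > Na: Cs sits below Na in group 1, so the down-group effect alone puts Cs larger.
For reference (pm): B 85, Na 155, Te 136, Cs 232.
So from smallest to largest: B < Te < Na < Cs.

B, Te, Na, Cs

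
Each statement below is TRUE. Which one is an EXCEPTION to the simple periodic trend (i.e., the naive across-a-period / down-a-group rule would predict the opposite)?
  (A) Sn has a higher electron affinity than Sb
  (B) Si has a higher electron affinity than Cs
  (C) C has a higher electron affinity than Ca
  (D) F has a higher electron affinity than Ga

(A)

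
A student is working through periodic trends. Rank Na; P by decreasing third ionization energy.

Na > P

IE_3 is the cost of taking one more electron from the +2 cation: Na²⁺ is already 1 electron into the core; P²⁺ still has 3 valence electrons.
Pulling an electron out of a noble-gas core costs far more than removing a remaining valence electron, so Na sits at the high end of IE_3.
Tabulated IE_3 (kJ/mol): Na 6910, P 2914.
Hence IE_3: P < Na.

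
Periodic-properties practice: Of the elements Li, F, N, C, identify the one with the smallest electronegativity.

Li

Li is in period 2, group 1; C is in period 2, group 14; N is in period 2, group 15; F is in period 2, group 17.
Electronegativity increases across a period and decreases down a group, tracking effective nuclear charge and atomic size.
All lie in period 2, so electronegativity increases left to right.
The smallest electronegativity among these belongs to Li.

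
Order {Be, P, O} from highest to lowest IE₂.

O, P, Be

After 1 electron has been removed, what remains? Be⁺ still has 1 valence electron; P⁺ still has 4 valence electrons; O⁺ still has 5 valence electrons.
All are still removing valence electrons, so compare the +1 ions as you would atoms: IE_2 generally rises across a period (higher Z_eff) and falls down a group (larger shell), subject to the usual subshell exceptions.
Valence configurations: Be⁺ [He]2s¹, P⁺ [Ne]3s²3p², O⁺ [He]2s²2p³.
Approximate IE_2 values (kJ/mol): Be 1757, P 1907, O 3388.
So the second ionization energies run Be < P < O.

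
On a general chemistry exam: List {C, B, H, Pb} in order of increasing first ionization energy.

Pb < B < C < H

H is in period 1, group 1; B is in period 2, group 13; C is in period 2, group 14; Pb is in period 6, group 14.
First ionization energy rises across a period (greater Z_eff holds electrons more tightly) and falls down a group (valence electrons are farther from the nucleus).
These span different periods and groups, so the two trends combine.
B > Pb: the two effects oppose for this pair; the down-group effect wins (801 vs 716 kJ/mol).
C > B: both are in period 2; the period trend gives C the larger value.
H > C: the two effects oppose for this pair; the down-group effect wins (1312 vs 1086 kJ/mol).
Approximate values (kJ/mol): H 1312, B 801, C 1086, Pb 716.
So from lowest to highest: Pb < B < C < H.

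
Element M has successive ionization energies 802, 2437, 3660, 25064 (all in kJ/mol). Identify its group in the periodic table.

Group 13

Look for the largest jump between consecutive ionization energies: IE4/IE3 ≈ 6.8, far larger than any earlier ratio.
That jump marks the point where a core electron is being removed. So the atom has 3 valence electrons.
A main-group element with 3 valence electrons is in group 13.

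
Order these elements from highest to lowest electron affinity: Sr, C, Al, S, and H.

H is in period 1, group 1; C is in period 2, group 14; Al is in period 3, group 13; S is in period 3, group 16; Sr is in period 5, group 2.
Atoms with high Z_eff and room in the valence shell (especially the halogens) have the most exothermic electron affinities.
Neither a single period nor a single group — weigh both effects.
Al > Sr: relative to Sr, both the across-period and down-group shifts push Al's electron affinity up.
H > Al: period and group pull opposite ways; the down-group shift dominates (73 vs 42 kJ/mol).
C > H: the two effects oppose for this pair; the across-period effect wins (122 vs 73 kJ/mol).
S > C: the two effects oppose for this pair; the across-period effect wins (200 vs 122 kJ/mol).
Approximate values (kJ/mol): H 73, C 122, Al 42, S 200, Sr 5.
So from highest to lowest: S > C > H > Al > Sr.

S > C > H > Al > Sr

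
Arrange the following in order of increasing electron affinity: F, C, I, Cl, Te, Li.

Atoms with high Z_eff and room in the valence shell (especially the halogens) have the most exothermic electron affinities.
Here both period and group differ, so the two effects have to be weighed against each other.
C > Li: C lies to the right of Li in period 2, so the across-period effect alone puts C higher.
Te > C: period and group pull opposite ways; the across-period shift dominates (190 vs 122 kJ/mol).
I > Te: both are in period 5; the period trend gives I the larger value.
F > I: F sits above I in group 17, so the down-group effect alone puts F higher.
Cl > F: this pair runs against the simple trend — see the exception note.
Note the exception: Cl has a higher electron affinity than F, contrary to the simple trend — F's small 2p subshell makes the incoming electron feel strong e⁻–e⁻ repulsion, so Cl actually releases more energy on gaining an electron.
Approximate values (kJ/mol): Li 60, C 122, F 328, Cl 349, Te 190, I 295.
So from lowest to highest: Li < C < Te < I < F < Cl.

Li, C, Te, I, F, Cl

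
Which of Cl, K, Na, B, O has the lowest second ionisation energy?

Cl

Consider each +1 ion: Cl⁺ still has 6 valence electrons; K⁺ is the bare [Ar] core; Na⁺ is the bare [Ne] core; B⁺ still has 2 valence electrons; O⁺ still has 5 valence electrons.
Usually core removal costs more than valence removal, but here the competition is close: a tightly held n=2 valence electron can cost more to remove than an n=3 core electron, so the actual values have to decide it.
Valence configurations: Cl⁺ [Ne]3s²3p⁴, B⁺ [He]2s², O⁺ [He]2s²2p³.
The numbers (kJ/mol): Cl 2298, K 3052, Na 4562, B 2427, O 3388.
So the second ionization energies run Cl < B < K < O < Na.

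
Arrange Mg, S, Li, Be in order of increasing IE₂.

The second ionization energy removes an electron from the +1 ion. For each element: Mg⁺ still has 1 valence electron; S⁺ still has 5 valence electrons; Li⁺ is the bare [He] core; Be⁺ still has 1 valence electron.
Pulling an electron out of a noble-gas core costs far more than removing a remaining valence electron, so Li sits at the high end of IE_2.
Valence configurations: Mg⁺ [Ne]3s¹, S⁺ [Ne]3s²3p³, Be⁺ [He]2s¹.
Approximate IE_2 values (kJ/mol): Mg 1451, S 2252, Li 7298, Be 1757.
So the second ionization energies run Mg < Be < S < Li.

Mg < Be < S < Li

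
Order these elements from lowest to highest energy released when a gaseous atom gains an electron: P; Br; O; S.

P, O, S, Br

O is in period 2, group 16; P is in period 3, group 15; S is in period 3, group 16; Br is in period 4, group 17.
Atoms with high Z_eff and room in the valence shell (especially the halogens) have the most exothermic electron affinities.
Neither a single period nor a single group — weigh both effects.
O > P: both effects reinforce here, so O is clearly the higher of the two.
S > O: this pair runs against the simple trend — see the exception note.
Br > S: the two effects oppose for this pair; the across-period effect wins (325 vs 200 kJ/mol).
Note the exception: S has a higher electron affinity than O, contrary to the simple trend — the compact 2p subshell of O repels the added electron more than S's larger 3p does.
Tabulated electron affinity (kJ/mol): O 141, P 72, S 200, Br 325.
So from lowest to highest: P < O < S < Br.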